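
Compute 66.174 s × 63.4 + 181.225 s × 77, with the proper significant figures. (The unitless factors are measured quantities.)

66.174 × 63.4 = 4195.4316 → 4.20 × 10³ s (3 s.f., last digit at the 10^1 place).
181.225 × 77 = 13954.325 → 1.4 × 10⁴ s (2 s.f., last digit at the 10^3 place).
Sum: 18149.7566 s; keep the coarser place, 10^3.
Result: 1.8 × 10⁴ s.

1.8 × 10⁴ s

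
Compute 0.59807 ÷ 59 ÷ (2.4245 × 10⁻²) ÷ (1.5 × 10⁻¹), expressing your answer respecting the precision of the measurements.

2.8

0.59807 ÷ 59 ÷ (2.4245 × 10⁻²) ÷ (1.5 × 10⁻¹) = 2.78731825422…
Multiplication/division keeps the fewest significant figures: 0.59807 → 5 s.f., 59 → 2 s.f., 2.4245 × 10⁻² → 5 s.f., 1.5 × 10⁻¹ → 2 s.f.; limit is 2.
Rounded to 2 significant figures: 2.8.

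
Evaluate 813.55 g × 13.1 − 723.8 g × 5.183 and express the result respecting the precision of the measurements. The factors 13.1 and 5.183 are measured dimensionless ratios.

6.9 × 10^3 g

813.55 × 13.1 = 10657.505 → 1.07 × 10^4 g (3 s.f., last digit at the 10^2 place).
723.8 × 5.183 = 3751.4554 → 3.751 × 10^3 g (4 s.f., last digit at the 10^0 place).
Difference: 6906.0496 g; keep the coarser place, 10^2.
Result: 6.9 × 10^3 g.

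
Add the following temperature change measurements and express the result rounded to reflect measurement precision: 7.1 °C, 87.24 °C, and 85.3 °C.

179.6 °C

7.1 °C + 87.24 °C + 85.3 °C = 179.64 °C.
Addition/subtraction keeps the fewest decimal places: 7.1 → 1 decimal place, 87.24 → 2 decimal places, 85.3 → 1 decimal place; limit is 1.
Rounded to 1 decimal place: 179.6 °C.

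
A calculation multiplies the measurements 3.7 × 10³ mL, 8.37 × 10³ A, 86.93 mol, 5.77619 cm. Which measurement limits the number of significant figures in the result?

3.7 × 10³ mL → 2 s.f.; 8.37 × 10³ A → 3 s.f.; 86.93 mol → 4 s.f.; 5.77619 cm → 6 s.f.
The fewest is 2 significant figures, from 3.7 × 10³ mL.

3.7 × 10³ mL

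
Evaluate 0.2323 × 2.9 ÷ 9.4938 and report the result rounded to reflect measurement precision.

0.2323 × 2.9 ÷ 9.4938 = 0.0709589416251…
Multiplication/division keeps the fewest significant figures: 0.2323 → 4 s.f., 2.9 → 2 s.f., 9.4938 → 5 s.f.; limit is 2.
Rounded to 2 significant figures: 0.071.

0.071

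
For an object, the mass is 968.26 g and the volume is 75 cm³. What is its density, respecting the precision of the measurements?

13 g/cm³

density = 968.26 g ÷ 75 cm³ = 12.9101333333… g/cm³.
968.26 has 5 significant figures; 75 has 2.
Division/multiplication keeps the fewest: 2 significant figures.
Rounded: 13 g/cm³.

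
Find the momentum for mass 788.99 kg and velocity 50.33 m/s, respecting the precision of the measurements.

momentum = 788.99 kg × 50.33 m/s = 39709.8667 kg·m/s.
788.99 has 5 significant figures; 50.33 has 4.
Division/multiplication keeps the fewest: 4 significant figures.
Rounded: 3.971 × 10⁴ kg·m/s.

3.971 × 10⁴ kg·m/s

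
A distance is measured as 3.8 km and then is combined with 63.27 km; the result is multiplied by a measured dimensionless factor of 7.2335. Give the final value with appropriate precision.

3.8 km + 63.27 km = 67.07 km; the sum is limited to 1 decimal place (3 s.f.).
Carrying full precision, 67.07 × 7.2335 = 485.150845 km; 7.2335 has 5 s.f., so the result keeps min(3, 5) = 3 s.f.
Rounded to 3 significant figures: 485 km.

485 km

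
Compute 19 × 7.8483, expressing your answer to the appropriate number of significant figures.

1.5 × 10²

19 × 7.8483 = 149.1177
Multiplication/division keeps the fewest significant figures: 19 → 2 s.f., 7.8483 → 5 s.f.; limit is 2.
Rounded to 2 significant figures: 1.5 × 10².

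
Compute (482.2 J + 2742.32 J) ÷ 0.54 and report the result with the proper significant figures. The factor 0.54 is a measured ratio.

6.0 × 10^3 J

482.2 J + 2742.32 J = 3224.52 J; the sum is limited to 1 decimal place (5 s.f.).
Carrying full precision, 3224.52 ÷ 0.54 = 5971.33333333… J; 0.54 has 2 s.f., so the result keeps min(5, 2) = 2 s.f.
Rounded to 2 significant figures: 6.0 × 10^3 J.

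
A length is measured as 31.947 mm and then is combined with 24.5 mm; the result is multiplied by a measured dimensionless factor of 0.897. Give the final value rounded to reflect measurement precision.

50.6 mm

31.947 mm + 24.5 mm = 56.447 mm; the sum is limited to 1 decimal place (3 s.f.).
Carrying full precision, 56.447 × 0.897 = 50.632959 mm; 0.897 has 3 s.f., so the result keeps min(3, 3) = 3 s.f.
Rounded to 3 significant figures: 50.6 mm.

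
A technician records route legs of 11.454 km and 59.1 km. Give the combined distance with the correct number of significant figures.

11.454 km + 59.1 km = 70.554 km.
Addition/subtraction keeps the fewest decimal places: 11.454 → 3 decimal places, 59.1 → 1 decimal place; limit is 1.
Rounded to 1 decimal place: 70.6 km.

70.6 km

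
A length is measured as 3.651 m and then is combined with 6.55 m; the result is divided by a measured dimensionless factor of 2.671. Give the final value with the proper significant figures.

3.819 m

3.651 m + 6.55 m = 10.201 m; the sum is limited to 2 decimal places (4 s.f.).
Carrying full precision, 10.201 ÷ 2.671 = 3.81916885062… m; 2.671 has 4 s.f., so the result keeps min(4, 4) = 4 s.f.
Rounded to 4 significant figures: 3.819 m.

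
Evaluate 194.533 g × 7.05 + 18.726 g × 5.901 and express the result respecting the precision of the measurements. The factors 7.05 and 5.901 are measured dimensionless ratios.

194.533 × 7.05 = 1371.45765 → 1.37 × 10^3 g (3 s.f., last digit at the 10^1 place).
18.726 × 5.901 = 110.502126 → 110.5 g (4 s.f., last digit at the 10^-1 place).
Sum: 1481.959776 g; keep the coarser place, 10^1.
Result: 1.48 × 10^3 g.

1.48 × 10^3 g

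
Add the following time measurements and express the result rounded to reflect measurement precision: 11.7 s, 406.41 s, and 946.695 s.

11.7 s + 406.41 s + 946.695 s = 1364.805 s.
Addition/subtraction keeps the fewest decimal places: 11.7 → 1 decimal place, 406.41 → 2 decimal places, 946.695 → 3 decimal places; limit is 1.
Rounded to 1 decimal place: 1364.8 s.

1364.8 s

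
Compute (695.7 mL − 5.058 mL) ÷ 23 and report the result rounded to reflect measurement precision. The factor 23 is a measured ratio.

30. mL

695.7 mL − 5.058 mL = 690.642 mL; the difference is limited to 1 decimal place (4 s.f.).
Carrying full precision, 690.642 ÷ 23 = 30.0279130435… mL; 23 has 2 s.f., so the result keeps min(4, 2) = 2 s.f.
Rounded to 2 significant figures: 30. mL.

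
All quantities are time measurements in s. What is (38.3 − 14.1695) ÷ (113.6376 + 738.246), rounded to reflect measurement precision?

0.0283

38.3 − 14.1695 = 24.1305, limited to 1 d.p. → 3 s.f.; 113.6376 + 738.246 = 851.8836, limited to 3 d.p. → 6 s.f.
Carrying full precision, 24.1305 ÷ 851.8836 = 0.028326052996…; keep min(3, 6) = 3 s.f.
Rounded to 3 significant figures: 0.0283.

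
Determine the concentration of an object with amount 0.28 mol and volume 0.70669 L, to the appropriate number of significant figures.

concentration = 0.28 mol ÷ 0.70669 L = 0.396213332579… mol/L.
0.28 has 2 significant figures; 0.70669 has 5.
Division/multiplication keeps the fewest: 2 significant figures.
Rounded: 0.40 mol/L.

0.40 mol/L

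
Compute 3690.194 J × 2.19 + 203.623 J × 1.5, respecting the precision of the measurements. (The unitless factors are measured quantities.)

8.39 × 10^3 J

3690.194 × 2.19 = 8081.52486 → 8.08 × 10^3 J (3 s.f., last digit at the 10^1 place).
203.623 × 1.5 = 305.4345 → 3.1 × 10^2 J (2 s.f., last digit at the 10^1 place).
Sum: 8386.95936 J; keep the coarser place, 10^1.
Result: 8.39 × 10^3 J.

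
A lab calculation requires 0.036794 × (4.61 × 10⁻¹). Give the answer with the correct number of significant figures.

0.0170

0.036794 × (4.61 × 10⁻¹) = 0.016962034
Multiplication/division keeps the fewest significant figures: 0.036794 → 5 s.f., 4.61 × 10⁻¹ → 3 s.f.; limit is 3.
Rounded to 3 significant figures: 0.0170.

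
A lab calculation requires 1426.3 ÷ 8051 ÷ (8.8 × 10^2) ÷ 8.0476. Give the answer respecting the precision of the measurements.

1426.3 ÷ 8051 ÷ (8.8 × 10^2) ÷ 8.0476 = 0.000025015662067…
Multiplication/division keeps the fewest significant figures: 1426.3 → 5 s.f., 8051 → 4 s.f., 8.8 × 10^2 → 2 s.f., 8.0476 → 5 s.f.; limit is 2.
Rounded to 2 significant figures: 2.5 × 10^-5.

2.5 × 10^-5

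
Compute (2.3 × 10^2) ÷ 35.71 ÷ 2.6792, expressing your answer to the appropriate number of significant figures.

2.4

(2.3 × 10^2) ÷ 35.71 ÷ 2.6792 = 2.40399107672…
Multiplication/division keeps the fewest significant figures: 2.3 × 10^2 → 2 s.f., 35.71 → 4 s.f., 2.6792 → 5 s.f.; limit is 2.
Rounded to 2 significant figures: 2.4.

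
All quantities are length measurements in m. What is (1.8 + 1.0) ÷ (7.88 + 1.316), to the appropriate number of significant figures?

1.8 + 1.0 = 2.8, limited to 1 d.p. → 2 s.f.; 7.88 + 1.316 = 9.196, limited to 2 d.p. → 3 s.f.
Carrying full precision, 2.8 ÷ 9.196 = 0.304480208786…; keep min(2, 3) = 2 s.f.
Rounded to 2 significant figures: 0.30.

0.30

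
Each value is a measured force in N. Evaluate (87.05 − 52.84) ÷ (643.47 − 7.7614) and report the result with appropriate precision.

0.05381

87.05 − 52.84 = 34.21, limited to 2 d.p. → 4 s.f.; 643.47 − 7.7614 = 635.7086, limited to 2 d.p. → 5 s.f.
Carrying full precision, 34.21 ÷ 635.7086 = 0.0538139644485…; keep min(4, 5) = 4 s.f.
Rounded to 4 significant figures: 0.05381.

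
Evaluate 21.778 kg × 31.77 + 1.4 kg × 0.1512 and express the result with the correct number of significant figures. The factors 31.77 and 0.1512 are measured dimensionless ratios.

21.778 × 31.77 = 691.88706 → 691.9 kg (4 s.f., last digit at the 10^-1 place).
1.4 × 0.1512 = 0.21168 → 0.21 kg (2 s.f., last digit at the 10^-2 place).
Sum: 692.09874 kg; keep the coarser place, 10^-1.
Result: 6.921 × 10² kg.

6.921 × 10² kg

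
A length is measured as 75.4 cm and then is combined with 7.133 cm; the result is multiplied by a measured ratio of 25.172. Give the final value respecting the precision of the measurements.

2.08 × 10^3 cm

75.4 cm + 7.133 cm = 82.533 cm; the sum is limited to 1 decimal place (3 s.f.).
Carrying full precision, 82.533 × 25.172 = 2077.520676 cm; 25.172 has 5 s.f., so the result keeps min(3, 5) = 3 s.f.
Rounded to 3 significant figures: 2.08 × 10^3 cm.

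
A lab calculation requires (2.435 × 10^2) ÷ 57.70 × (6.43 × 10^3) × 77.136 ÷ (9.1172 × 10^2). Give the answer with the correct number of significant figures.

(2.435 × 10^2) ÷ 57.70 × (6.43 × 10^3) × 77.136 ÷ (9.1172 × 10^2) = 2295.77730126…
Multiplication/division keeps the fewest significant figures: 2.435 × 10^2 → 4 s.f., 57.70 → 4 s.f., 6.43 × 10^3 → 3 s.f., 77.136 → 5 s.f., 9.1172 × 10^2 → 5 s.f.; limit is 3.
Rounded to 3 significant figures: 2.30 × 10^3.

2.30 × 10^3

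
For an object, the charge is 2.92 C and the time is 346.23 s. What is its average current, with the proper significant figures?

average current = 2.92 C ÷ 346.23 s = 0.00843370014152… A.
2.92 has 3 significant figures; 346.23 has 5.
Division/multiplication keeps the fewest: 3 significant figures.
Rounded: 0.00843 A.

0.00843 A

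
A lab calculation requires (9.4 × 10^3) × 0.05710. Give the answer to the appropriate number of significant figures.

5.4 × 10^2

(9.4 × 10^3) × 0.05710 = 536.74
Multiplication/division keeps the fewest significant figures: 9.4 × 10^3 → 2 s.f., 0.05710 → 4 s.f.; limit is 2.
Rounded to 2 significant figures: 5.4 × 10^2.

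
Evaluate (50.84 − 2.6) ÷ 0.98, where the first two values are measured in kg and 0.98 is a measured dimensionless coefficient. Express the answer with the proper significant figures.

50.84 kg − 2.6 kg = 48.24 kg; the difference is limited to 1 decimal place (3 s.f.).
Carrying full precision, 48.24 ÷ 0.98 = 49.2244897959… kg; 0.98 has 2 s.f., so the result keeps min(3, 2) = 2 s.f.
Rounded to 2 significant figures: 49 kg.

49 kg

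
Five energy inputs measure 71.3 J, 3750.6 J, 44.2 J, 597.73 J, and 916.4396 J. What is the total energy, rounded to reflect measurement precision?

5380.3 J

71.3 J + 3750.6 J + 44.2 J + 597.73 J + 916.4396 J = 5380.2696 J.
Addition/subtraction keeps the fewest decimal places: 71.3 → 1 decimal place, 3750.6 → 1 decimal place, 44.2 → 1 decimal place, 597.73 → 2 decimal places, 916.4396 → 4 decimal places; limit is 1.
Rounded to 1 decimal place: 5380.3 J.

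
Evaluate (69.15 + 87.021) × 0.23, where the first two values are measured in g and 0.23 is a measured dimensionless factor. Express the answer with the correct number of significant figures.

69.15 g + 87.021 g = 156.171 g; the sum is limited to 2 decimal places (5 s.f.).
Carrying full precision, 156.171 × 0.23 = 35.91933 g; 0.23 has 2 s.f., so the result keeps min(5, 2) = 2 s.f.
Rounded to 2 significant figures: 36 g.

36 g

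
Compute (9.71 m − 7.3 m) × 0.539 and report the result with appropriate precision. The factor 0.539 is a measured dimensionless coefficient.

9.71 m − 7.3 m = 2.41 m; the difference is limited to 1 decimal place (2 s.f.).
Carrying full precision, 2.41 × 0.539 = 1.29899 m; 0.539 has 3 s.f., so the result keeps min(2, 3) = 2 s.f.
Rounded to 2 significant figures: 1.3 m.

1.3 m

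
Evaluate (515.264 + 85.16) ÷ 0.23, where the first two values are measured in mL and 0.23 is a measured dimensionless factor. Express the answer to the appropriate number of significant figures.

2.6 × 10³ mL

515.264 mL + 85.16 mL = 600.424 mL; the sum is limited to 2 decimal places (5 s.f.).
Carrying full precision, 600.424 ÷ 0.23 = 2610.53913043… mL; 0.23 has 2 s.f., so the result keeps min(5, 2) = 2 s.f.
Rounded to 2 significant figures: 2.6 × 10³ mL.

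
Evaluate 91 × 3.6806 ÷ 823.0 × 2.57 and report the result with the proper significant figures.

1.0

91 × 3.6806 ÷ 823.0 × 2.57 = 1.04590756015…
Multiplication/division keeps the fewest significant figures: 91 → 2 s.f., 3.6806 → 5 s.f., 823.0 → 4 s.f., 2.57 → 3 s.f.; limit is 2.
Rounded to 2 significant figures: 1.0.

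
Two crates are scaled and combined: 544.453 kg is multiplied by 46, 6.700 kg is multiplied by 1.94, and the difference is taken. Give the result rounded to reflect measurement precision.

544.453 × 46 = 25044.838 → 2.5 × 10⁴ kg (2 s.f., last digit at the 10^3 place).
6.700 × 1.94 = 12.998 → 13.0 kg (3 s.f., last digit at the 10^-1 place).
Difference: 25031.84 kg; keep the coarser place, 10^3.
Result: 2.5 × 10⁴ kg.

2.5 × 10⁴ kg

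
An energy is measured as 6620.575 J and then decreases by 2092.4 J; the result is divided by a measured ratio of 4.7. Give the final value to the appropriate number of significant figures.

9.6 × 10^2 J

6620.575 J − 2092.4 J = 4528.175 J; the difference is limited to 1 decimal place (5 s.f.).
Carrying full precision, 4528.175 ÷ 4.7 = 963.441489362… J; 4.7 has 2 s.f., so the result keeps min(5, 2) = 2 s.f.
Rounded to 2 significant figures: 9.6 × 10^2 J.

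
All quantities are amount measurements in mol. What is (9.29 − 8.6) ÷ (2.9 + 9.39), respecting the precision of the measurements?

0.06

9.29 − 8.6 = 0.69, limited to 1 d.p. → 1 s.f.; 2.9 + 9.39 = 12.29, limited to 1 d.p. → 3 s.f.
Carrying full precision, 0.69 ÷ 12.29 = 0.0561432058584…; keep min(1, 3) = 1 s.f.
Rounded to 1 significant figure: 0.06.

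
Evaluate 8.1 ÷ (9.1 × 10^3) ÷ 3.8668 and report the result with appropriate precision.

2.3 × 10^-4

8.1 ÷ (9.1 × 10^3) ÷ 3.8668 = 0.000230192895963…
Multiplication/division keeps the fewest significant figures: 8.1 → 2 s.f., 9.1 × 10^3 → 2 s.f., 3.8668 → 5 s.f.; limit is 2.
Rounded to 2 significant figures: 2.3 × 10^-4.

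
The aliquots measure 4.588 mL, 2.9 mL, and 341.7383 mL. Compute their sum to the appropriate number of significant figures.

349.2 mL

4.588 mL + 2.9 mL + 341.7383 mL = 349.2263 mL.
Addition/subtraction keeps the fewest decimal places: 4.588 → 3 decimal places, 2.9 → 1 decimal place, 341.7383 → 4 decimal places; limit is 1.
Rounded to 1 decimal place: 349.2 mL.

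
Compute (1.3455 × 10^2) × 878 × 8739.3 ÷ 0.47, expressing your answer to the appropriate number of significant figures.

(1.3455 × 10^2) × 878 × 8739.3 ÷ 0.47 = 2.1966304927 × 10^9…
Multiplication/division keeps the fewest significant figures: 1.3455 × 10^2 → 5 s.f., 878 → 3 s.f., 8739.3 → 5 s.f., 0.47 → 2 s.f.; limit is 2.
Rounded to 2 significant figures: 2.2 × 10^9.

2.2 × 10^9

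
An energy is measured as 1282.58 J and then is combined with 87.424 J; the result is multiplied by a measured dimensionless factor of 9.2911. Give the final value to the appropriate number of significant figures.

1282.58 J + 87.424 J = 1370.004 J; the sum is limited to 2 decimal places (6 s.f.).
Carrying full precision, 1370.004 × 9.2911 = 12728.8441644 J; 9.2911 has 5 s.f., so the result keeps min(6, 5) = 5 s.f.
Rounded to 5 significant figures: 12729 J.

12729 J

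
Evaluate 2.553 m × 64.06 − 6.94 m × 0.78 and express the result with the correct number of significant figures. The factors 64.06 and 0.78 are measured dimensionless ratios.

2.553 × 64.06 = 163.54518 → 163.5 m (4 s.f., last digit at the 10^-1 place).
6.94 × 0.78 = 5.4132 → 5.4 m (2 s.f., last digit at the 10^-1 place).
Difference: 158.13198 m; keep the coarser place, 10^-1.
Result: 158.1 m.

158.1 m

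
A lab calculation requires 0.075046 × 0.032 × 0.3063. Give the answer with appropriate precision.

0.075046 × 0.032 × 0.3063 = 0.0007355708736
Multiplication/division keeps the fewest significant figures: 0.075046 → 5 s.f., 0.032 → 2 s.f., 0.3063 → 4 s.f.; limit is 2.
Rounded to 2 significant figures: 7.4 × 10^-4.

7.4 × 10^-4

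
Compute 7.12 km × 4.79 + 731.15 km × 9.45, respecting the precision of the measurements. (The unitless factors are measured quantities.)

6.94 × 10³ km

7.12 × 4.79 = 34.1048 → 34.1 km (3 s.f., last digit at the 10^-1 place).
731.15 × 9.45 = 6909.3675 → 6.91 × 10³ km (3 s.f., last digit at the 10^1 place).
Sum: 6943.4723 km; keep the coarser place, 10^1.
Result: 6.94 × 10³ km.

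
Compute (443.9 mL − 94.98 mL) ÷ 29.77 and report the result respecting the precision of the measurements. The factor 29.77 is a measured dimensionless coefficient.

443.9 mL − 94.98 mL = 348.92 mL; the difference is limited to 1 decimal place (4 s.f.).
Carrying full precision, 348.92 ÷ 29.77 = 11.7205240175… mL; 29.77 has 4 s.f., so the result keeps min(4, 4) = 4 s.f.
Rounded to 4 significant figures: 11.72 mL.

11.72 mL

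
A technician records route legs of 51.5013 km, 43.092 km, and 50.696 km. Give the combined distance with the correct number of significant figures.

51.5013 km + 43.092 km + 50.696 km = 145.2893 km.
Addition/subtraction keeps the fewest decimal places: 51.5013 → 4 decimal places, 43.092 → 3 decimal places, 50.696 → 3 decimal places; limit is 3.
Rounded to 3 decimal places: 145.289 km.

145.289 km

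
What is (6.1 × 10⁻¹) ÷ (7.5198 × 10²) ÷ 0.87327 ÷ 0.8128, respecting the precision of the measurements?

(6.1 × 10⁻¹) ÷ (7.5198 × 10²) ÷ 0.87327 ÷ 0.8128 = 0.00114285546452…
Multiplication/division keeps the fewest significant figures: 6.1 × 10⁻¹ → 2 s.f., 7.5198 × 10² → 5 s.f., 0.87327 → 5 s.f., 0.8128 → 4 s.f.; limit is 2.
Rounded to 2 significant figures: 0.0011.

0.0011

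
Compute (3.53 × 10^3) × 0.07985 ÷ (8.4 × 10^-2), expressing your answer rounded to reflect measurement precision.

(3.53 × 10^3) × 0.07985 ÷ (8.4 × 10^-2) = 3355.60119048…
Multiplication/division keeps the fewest significant figures: 3.53 × 10^3 → 3 s.f., 0.07985 → 4 s.f., 8.4 × 10^-2 → 2 s.f.; limit is 2.
Rounded to 2 significant figures: 3.4 × 10^3.

3.4 × 10^3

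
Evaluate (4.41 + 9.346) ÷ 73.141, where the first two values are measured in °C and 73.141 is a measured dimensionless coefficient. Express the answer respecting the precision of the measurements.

0.1881 °C

4.41 °C + 9.346 °C = 13.756 °C; the sum is limited to 2 decimal places (4 s.f.).
Carrying full precision, 13.756 ÷ 73.141 = 0.188075087844… °C; 73.141 has 5 s.f., so the result keeps min(4, 5) = 4 s.f.
Rounded to 4 significant figures: 0.1881 °C.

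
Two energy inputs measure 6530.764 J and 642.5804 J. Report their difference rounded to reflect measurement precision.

5888.184 J

6530.764 J − 642.5804 J = 5888.1836 J.
Addition/subtraction keeps the fewest decimal places: 6530.764 → 3 decimal places, 642.5804 → 4 decimal places; limit is 3.
Rounded to 3 decimal places: 5888.184 J.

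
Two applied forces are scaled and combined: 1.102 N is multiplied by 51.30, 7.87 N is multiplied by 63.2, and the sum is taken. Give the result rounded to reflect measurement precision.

1.102 × 51.30 = 56.5326 → 56.53 N (4 s.f., last digit at the 10^-2 place).
7.87 × 63.2 = 497.384 → 497 N (3 s.f., last digit at the 10^0 place).
Sum: 553.9166 N; keep the coarser place, 10^0.
Result: 554 N.

554 N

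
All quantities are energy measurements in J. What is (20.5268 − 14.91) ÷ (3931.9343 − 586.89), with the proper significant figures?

0.00168

20.5268 − 14.91 = 5.6168, limited to 2 d.p. → 3 s.f.; 3931.9343 − 586.89 = 3345.0443, limited to 2 d.p. → 6 s.f.
Carrying full precision, 5.6168 ÷ 3345.0443 = 0.0016791406918…; keep min(3, 6) = 3 s.f.
Rounded to 3 significant figures: 0.00168.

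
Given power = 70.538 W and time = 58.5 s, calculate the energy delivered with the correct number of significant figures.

4.13 × 10³ J

energy delivered = 70.538 W × 58.5 s = 4126.473 J.
70.538 has 5 significant figures; 58.5 has 3.
Division/multiplication keeps the fewest: 3 significant figures.
Rounded: 4.13 × 10³ J.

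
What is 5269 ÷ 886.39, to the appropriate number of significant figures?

5.944

5269 ÷ 886.39 = 5.94433601462…
Multiplication/division keeps the fewest significant figures: 5269 → 4 s.f., 886.39 → 5 s.f.; limit is 4.
Rounded to 4 significant figures: 5.944.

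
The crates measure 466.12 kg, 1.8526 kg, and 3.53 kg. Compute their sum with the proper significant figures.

466.12 kg + 1.8526 kg + 3.53 kg = 471.5026 kg.
Addition/subtraction keeps the fewest decimal places: 466.12 → 2 decimal places, 1.8526 → 4 decimal places, 3.53 → 2 decimal places; limit is 2.
Rounded to 2 decimal places: 471.50 kg.

471.50 kg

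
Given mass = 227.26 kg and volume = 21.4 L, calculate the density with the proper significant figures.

density = 227.26 kg ÷ 21.4 L = 10.6196261682… kg/L.
227.26 has 5 significant figures; 21.4 has 3.
Division/multiplication keeps the fewest: 3 significant figures.
Rounded: 10.6 kg/L.

10.6 kg/L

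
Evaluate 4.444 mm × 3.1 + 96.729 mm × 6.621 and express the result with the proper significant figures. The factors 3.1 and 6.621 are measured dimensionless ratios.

6.54 × 10^2 mm

4.444 × 3.1 = 13.7764 → 14 mm (2 s.f., last digit at the 10^0 place).
96.729 × 6.621 = 640.442709 → 6.404 × 10^2 mm (4 s.f., last digit at the 10^-1 place).
Sum: 654.219109 mm; keep the coarser place, 10^0.
Result: 6.54 × 10^2 mm.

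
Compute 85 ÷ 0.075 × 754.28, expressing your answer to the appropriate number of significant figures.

85 ÷ 0.075 × 754.28 = 854850.666667…
Multiplication/division keeps the fewest significant figures: 85 → 2 s.f., 0.075 → 2 s.f., 754.28 → 5 s.f.; limit is 2.
Rounded to 2 significant figures: 8.5 × 10^5.

8.5 × 10^5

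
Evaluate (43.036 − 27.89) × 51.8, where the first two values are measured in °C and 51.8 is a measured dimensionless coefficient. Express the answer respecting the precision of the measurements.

43.036 °C − 27.89 °C = 15.146 °C; the difference is limited to 2 decimal places (4 s.f.).
Carrying full precision, 15.146 × 51.8 = 784.5628 °C; 51.8 has 3 s.f., so the result keeps min(4, 3) = 3 s.f.
Rounded to 3 significant figures: 785 °C.

785 °C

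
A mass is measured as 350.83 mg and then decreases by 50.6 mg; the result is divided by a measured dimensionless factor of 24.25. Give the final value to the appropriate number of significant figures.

12.38 mg

350.83 mg − 50.6 mg = 300.23 mg; the difference is limited to 1 decimal place (4 s.f.).
Carrying full precision, 300.23 ÷ 24.25 = 12.3806185567… mg; 24.25 has 4 s.f., so the result keeps min(4, 4) = 4 s.f.
Rounded to 4 significant figures: 12.38 mg.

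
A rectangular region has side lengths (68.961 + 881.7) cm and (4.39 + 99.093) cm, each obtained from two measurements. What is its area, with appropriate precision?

68.961 + 881.7 = 950.661, limited to 1 d.p. → 4 s.f.; 4.39 + 99.093 = 103.483, limited to 2 d.p. → 5 s.f.
Carrying full precision, 950.661 × 103.483 = 98377.252263; keep min(4, 5) = 4 s.f.
Rounded to 4 significant figures: 9.838 × 10⁴ cm².

9.838 × 10⁴ cm²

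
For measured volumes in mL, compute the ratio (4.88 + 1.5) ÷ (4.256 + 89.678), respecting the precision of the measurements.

0.068

4.88 + 1.5 = 6.38, limited to 1 d.p. → 2 s.f.; 4.256 + 89.678 = 93.934, limited to 3 d.p. → 5 s.f.
Carrying full precision, 6.38 ÷ 93.934 = 0.0679200289565…; keep min(2, 5) = 2 s.f.
Rounded to 2 significant figures: 0.068.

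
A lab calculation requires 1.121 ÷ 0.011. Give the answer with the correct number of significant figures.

1.121 ÷ 0.011 = 101.909090909…
Multiplication/division keeps the fewest significant figures: 1.121 → 4 s.f., 0.011 → 2 s.f.; limit is 2.
Rounded to 2 significant figures: 1.0 × 10².

1.0 × 10²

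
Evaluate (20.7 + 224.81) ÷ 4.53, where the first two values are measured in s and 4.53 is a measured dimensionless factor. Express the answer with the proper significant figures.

54.2 s

20.7 s + 224.81 s = 245.51 s; the sum is limited to 1 decimal place (4 s.f.).
Carrying full precision, 245.51 ÷ 4.53 = 54.1964679912… s; 4.53 has 3 s.f., so the result keeps min(4, 3) = 3 s.f.
Rounded to 3 significant figures: 54.2 s.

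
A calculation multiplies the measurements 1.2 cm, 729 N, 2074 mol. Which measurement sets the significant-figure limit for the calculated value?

1.2 cm

1.2 cm → 2 s.f.; 729 N → 3 s.f.; 2074 mol → 4 s.f.
The fewest is 2 significant figures, from 1.2 cm.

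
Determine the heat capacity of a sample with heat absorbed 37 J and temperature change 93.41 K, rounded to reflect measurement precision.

heat capacity = 37 J ÷ 93.41 K = 0.396103200942… J/K.
37 has 2 significant figures; 93.41 has 4.
Division/multiplication keeps the fewest: 2 significant figures.
Rounded: 0.40 J/K.

0.40 J/K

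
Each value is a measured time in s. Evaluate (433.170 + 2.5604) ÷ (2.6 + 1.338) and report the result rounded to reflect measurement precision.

433.170 + 2.5604 = 435.7304, limited to 3 d.p. → 6 s.f.; 2.6 + 1.338 = 3.938, limited to 1 d.p. → 2 s.f.
Carrying full precision, 435.7304 ÷ 3.938 = 110.647638395…; keep min(6, 2) = 2 s.f.
Rounded to 2 significant figures: 1.1 × 10^2.

1.1 × 10^2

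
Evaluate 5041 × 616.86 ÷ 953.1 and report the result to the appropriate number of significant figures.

3263

5041 × 616.86 ÷ 953.1 = 3262.6075543…
Multiplication/division keeps the fewest significant figures: 5041 → 4 s.f., 616.86 → 5 s.f., 953.1 → 4 s.f.; limit is 4.
Rounded to 4 significant figures: 3263.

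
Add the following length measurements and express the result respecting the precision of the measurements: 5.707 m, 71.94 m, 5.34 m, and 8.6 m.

5.707 m + 71.94 m + 5.34 m + 8.6 m = 91.587 m.
Addition/subtraction keeps the fewest decimal places: 5.707 → 3 decimal places, 71.94 → 2 decimal places, 5.34 → 2 decimal places, 8.6 → 1 decimal place; limit is 1.
Rounded to 1 decimal place: 91.6 m.

91.6 m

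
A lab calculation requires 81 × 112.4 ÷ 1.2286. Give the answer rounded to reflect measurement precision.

7.4 × 10³

81 × 112.4 ÷ 1.2286 = 7410.38580498…
Multiplication/division keeps the fewest significant figures: 81 → 2 s.f., 112.4 → 4 s.f., 1.2286 → 5 s.f.; limit is 2.
Rounded to 2 significant figures: 7.4 × 10³.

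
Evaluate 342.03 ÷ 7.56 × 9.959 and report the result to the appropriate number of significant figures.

342.03 ÷ 7.56 × 9.959 = 450.565710317…
Multiplication/division keeps the fewest significant figures: 342.03 → 5 s.f., 7.56 → 3 s.f., 9.959 → 4 s.f.; limit is 3.
Rounded to 3 significant figures: 451.

451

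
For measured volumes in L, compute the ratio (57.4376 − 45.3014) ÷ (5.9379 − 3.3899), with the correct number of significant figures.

4.7630

57.4376 − 45.3014 = 12.1362, limited to 4 d.p. → 6 s.f.; 5.9379 − 3.3899 = 2.5480, limited to 4 d.p. → 5 s.f.
Carrying full precision, 12.1362 ÷ 2.5480 = 4.76302982732…; keep min(6, 5) = 5 s.f.
Rounded to 5 significant figures: 4.7630.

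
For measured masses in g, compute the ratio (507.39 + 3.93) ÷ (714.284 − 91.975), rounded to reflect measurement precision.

507.39 + 3.93 = 511.32, limited to 2 d.p. → 5 s.f.; 714.284 − 91.975 = 622.309, limited to 3 d.p. → 6 s.f.
Carrying full precision, 511.32 ÷ 622.309 = 0.821649694926…; keep min(5, 6) = 5 s.f.
Rounded to 5 significant figures: 0.82165.

0.82165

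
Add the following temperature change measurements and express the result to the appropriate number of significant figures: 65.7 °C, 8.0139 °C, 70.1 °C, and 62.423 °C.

65.7 °C + 8.0139 °C + 70.1 °C + 62.423 °C = 206.2369 °C.
Addition/subtraction keeps the fewest decimal places: 65.7 → 1 decimal place, 8.0139 → 4 decimal places, 70.1 → 1 decimal place, 62.423 → 3 decimal places; limit is 1.
Rounded to 1 decimal place: 206.2 °C.

206.2 °C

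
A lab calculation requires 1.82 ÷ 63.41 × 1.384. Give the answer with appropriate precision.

1.82 ÷ 63.41 × 1.384 = 0.039723702886…
Multiplication/division keeps the fewest significant figures: 1.82 → 3 s.f., 63.41 → 4 s.f., 1.384 → 4 s.f.; limit is 3.
Rounded to 3 significant figures: 3.97 × 10⁻².

3.97 × 10⁻²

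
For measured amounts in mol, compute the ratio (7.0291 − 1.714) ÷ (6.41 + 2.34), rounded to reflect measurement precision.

0.607

7.0291 − 1.714 = 5.3151, limited to 3 d.p. → 4 s.f.; 6.41 + 2.34 = 8.75, limited to 2 d.p. → 3 s.f.
Carrying full precision, 5.3151 ÷ 8.75 = 0.60744; keep min(4, 3) = 3 s.f.
Rounded to 3 significant figures: 0.607.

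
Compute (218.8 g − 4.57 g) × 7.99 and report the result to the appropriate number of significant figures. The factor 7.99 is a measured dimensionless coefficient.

218.8 g − 4.57 g = 214.23 g; the difference is limited to 1 decimal place (4 s.f.).
Carrying full precision, 214.23 × 7.99 = 1711.6977 g; 7.99 has 3 s.f., so the result keeps min(4, 3) = 3 s.f.
Rounded to 3 significant figures: 1.71 × 10^3 g.

1.71 × 10^3 g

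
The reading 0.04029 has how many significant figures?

4

0.04029: leading zeros are not significant; zeros between nonzero digits are significant.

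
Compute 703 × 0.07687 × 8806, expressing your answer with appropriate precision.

4.76 × 10^5

703 × 0.07687 × 8806 = 475872.80566
Multiplication/division keeps the fewest significant figures: 703 → 3 s.f., 0.07687 → 4 s.f., 8806 → 4 s.f.; limit is 3.
Rounded to 3 significant figures: 4.76 × 10^5.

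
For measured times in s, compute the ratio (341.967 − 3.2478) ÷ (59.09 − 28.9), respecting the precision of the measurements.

341.967 − 3.2478 = 338.7192, limited to 3 d.p. → 6 s.f.; 59.09 − 28.9 = 30.19, limited to 1 d.p. → 3 s.f.
Carrying full precision, 338.7192 ÷ 30.19 = 11.2195826433…; keep min(6, 3) = 3 s.f.
Rounded to 3 significant figures: 11.2.

11.2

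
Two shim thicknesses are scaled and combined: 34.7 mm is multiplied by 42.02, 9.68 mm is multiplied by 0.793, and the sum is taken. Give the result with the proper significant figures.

1.47 × 10^3 mm

34.7 × 42.02 = 1458.094 → 1.46 × 10^3 mm (3 s.f., last digit at the 10^1 place).
9.68 × 0.793 = 7.67624 → 7.68 mm (3 s.f., last digit at the 10^-2 place).
Sum: 1465.77024 mm; keep the coarser place, 10^1.
Result: 1.47 × 10^3 mm.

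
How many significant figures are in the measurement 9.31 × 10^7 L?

9.31 × 10^7: in scientific notation every digit of the coefficient is significant.

3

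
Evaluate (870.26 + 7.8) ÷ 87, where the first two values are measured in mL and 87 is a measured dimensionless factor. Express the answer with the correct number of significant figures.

10. mL

870.26 mL + 7.8 mL = 878.06 mL; the sum is limited to 1 decimal place (4 s.f.).
Carrying full precision, 878.06 ÷ 87 = 10.0926436782… mL; 87 has 2 s.f., so the result keeps min(4, 2) = 2 s.f.
Rounded to 2 significant figures: 10. mL.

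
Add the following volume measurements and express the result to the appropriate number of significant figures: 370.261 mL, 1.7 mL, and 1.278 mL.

370.261 mL + 1.7 mL + 1.278 mL = 373.239 mL.
Addition/subtraction keeps the fewest decimal places: 370.261 → 3 decimal places, 1.7 → 1 decimal place, 1.278 → 3 decimal places; limit is 1.
Rounded to 1 decimal place: 373.2 mL.

373.2 mL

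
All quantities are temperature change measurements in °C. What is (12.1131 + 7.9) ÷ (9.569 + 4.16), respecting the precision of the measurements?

12.1131 + 7.9 = 20.0131, limited to 1 d.p. → 3 s.f.; 9.569 + 4.16 = 13.729, limited to 2 d.p. → 4 s.f.
Carrying full precision, 20.0131 ÷ 13.729 = 1.45772452473…; keep min(3, 4) = 3 s.f.
Rounded to 3 significant figures: 1.46.

1.46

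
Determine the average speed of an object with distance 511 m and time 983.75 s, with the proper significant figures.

0.519 m/s

average speed = 511 m ÷ 983.75 s = 0.519440914867… m/s.
511 has 3 significant figures; 983.75 has 5.
Division/multiplication keeps the fewest: 3 significant figures.
Rounded: 0.519 m/s.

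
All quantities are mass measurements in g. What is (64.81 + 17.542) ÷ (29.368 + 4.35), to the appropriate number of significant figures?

64.81 + 17.542 = 82.352, limited to 2 d.p. → 4 s.f.; 29.368 + 4.35 = 33.718, limited to 2 d.p. → 4 s.f.
Carrying full precision, 82.352 ÷ 33.718 = 2.44237499259…; keep min(4, 4) = 4 s.f.
Rounded to 4 significant figures: 2.442.

2.442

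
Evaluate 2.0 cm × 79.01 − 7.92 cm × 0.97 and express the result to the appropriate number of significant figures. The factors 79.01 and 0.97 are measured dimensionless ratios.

2.0 × 79.01 = 158.02 → 1.6 × 10^2 cm (2 s.f., last digit at the 10^1 place).
7.92 × 0.97 = 7.6824 → 7.7 cm (2 s.f., last digit at the 10^-1 place).
Difference: 150.3376 cm; keep the coarser place, 10^1.
Result: 1.5 × 10^2 cm.

1.5 × 10^2 cm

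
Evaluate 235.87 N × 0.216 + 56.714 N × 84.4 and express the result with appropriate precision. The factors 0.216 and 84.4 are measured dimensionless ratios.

4.84 × 10^3 N

235.87 × 0.216 = 50.94792 → 50.9 N (3 s.f., last digit at the 10^-1 place).
56.714 × 84.4 = 4786.6616 → 4.79 × 10^3 N (3 s.f., last digit at the 10^1 place).
Sum: 4837.60952 N; keep the coarser place, 10^1.
Result: 4.84 × 10^3 N.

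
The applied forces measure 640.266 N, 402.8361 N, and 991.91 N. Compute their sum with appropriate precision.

640.266 N + 402.8361 N + 991.91 N = 2035.0121 N.
Addition/subtraction keeps the fewest decimal places: 640.266 → 3 decimal places, 402.8361 → 4 decimal places, 991.91 → 2 decimal places; limit is 2.
Rounded to 2 decimal places: 2035.01 N.

2035.01 N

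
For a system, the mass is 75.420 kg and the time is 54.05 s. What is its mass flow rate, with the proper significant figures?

mass flow rate = 75.420 kg ÷ 54.05 s = 1.3953746531… kg/s.
75.420 has 5 significant figures; 54.05 has 4.
Division/multiplication keeps the fewest: 4 significant figures.
Rounded: 1.395 kg/s.

1.395 kg/s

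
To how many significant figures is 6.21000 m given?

6

6.21000: trailing zeros after a decimal point are significant.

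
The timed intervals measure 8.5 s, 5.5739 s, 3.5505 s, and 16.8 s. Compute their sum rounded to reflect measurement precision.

34.4 s

8.5 s + 5.5739 s + 3.5505 s + 16.8 s = 34.4244 s.
Addition/subtraction keeps the fewest decimal places: 8.5 → 1 decimal place, 5.5739 → 4 decimal places, 3.5505 → 4 decimal places, 16.8 → 1 decimal place; limit is 1.
Rounded to 1 decimal place: 34.4 s.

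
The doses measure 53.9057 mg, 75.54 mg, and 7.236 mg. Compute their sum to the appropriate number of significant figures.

136.68 mg

53.9057 mg + 75.54 mg + 7.236 mg = 136.6817 mg.
Addition/subtraction keeps the fewest decimal places: 53.9057 → 4 decimal places, 75.54 → 2 decimal places, 7.236 → 3 decimal places; limit is 2.
Rounded to 2 decimal places: 136.68 mg.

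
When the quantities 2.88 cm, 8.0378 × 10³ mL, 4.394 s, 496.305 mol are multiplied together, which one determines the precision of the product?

2.88 cm

2.88 cm → 3 s.f.; 8.0378 × 10³ mL → 5 s.f.; 4.394 s → 4 s.f.; 496.305 mol → 6 s.f.
The fewest is 3 significant figures, from 2.88 cm.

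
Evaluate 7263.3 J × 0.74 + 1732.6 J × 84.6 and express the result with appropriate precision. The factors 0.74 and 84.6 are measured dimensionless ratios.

1.52 × 10⁵ J

7263.3 × 0.74 = 5374.842 → 5.4 × 10³ J (2 s.f., last digit at the 10^2 place).
1732.6 × 84.6 = 146577.96 → 1.47 × 10⁵ J (3 s.f., last digit at the 10^3 place).
Sum: 151952.802 J; keep the coarser place, 10^3.
Result: 1.52 × 10⁵ J.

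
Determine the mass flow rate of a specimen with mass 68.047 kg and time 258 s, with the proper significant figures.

mass flow rate = 68.047 kg ÷ 258 s = 0.263748062016… kg/s.
68.047 has 5 significant figures; 258 has 3.
Division/multiplication keeps the fewest: 3 significant figures.
Rounded: 0.264 kg/s.

0.264 kg/s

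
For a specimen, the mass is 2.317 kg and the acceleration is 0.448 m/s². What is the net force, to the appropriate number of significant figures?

net force = 2.317 kg × 0.448 m/s² = 1.038016 N.
2.317 has 4 significant figures; 0.448 has 3.
Division/multiplication keeps the fewest: 3 significant figures.
Rounded: 1.04 N.

1.04 N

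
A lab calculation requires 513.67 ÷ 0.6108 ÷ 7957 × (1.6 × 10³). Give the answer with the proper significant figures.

1.7 × 10²

513.67 ÷ 0.6108 ÷ 7957 × (1.6 × 10³) = 169.104746789…
Multiplication/division keeps the fewest significant figures: 513.67 → 5 s.f., 0.6108 → 4 s.f., 7957 → 4 s.f., 1.6 × 10³ → 2 s.f.; limit is 2.
Rounded to 2 significant figures: 1.7 × 10².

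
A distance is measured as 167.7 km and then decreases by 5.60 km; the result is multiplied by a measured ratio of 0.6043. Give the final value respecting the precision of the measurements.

97.96 km

167.7 km − 5.60 km = 162.10 km; the difference is limited to 1 decimal place (4 s.f.).
Carrying full precision, 162.10 × 0.6043 = 97.95703 km; 0.6043 has 4 s.f., so the result keeps min(4, 4) = 4 s.f.
Rounded to 4 significant figures: 97.96 km.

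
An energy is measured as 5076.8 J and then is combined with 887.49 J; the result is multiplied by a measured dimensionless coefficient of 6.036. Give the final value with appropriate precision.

5076.8 J + 887.49 J = 5964.29 J; the sum is limited to 1 decimal place (5 s.f.).
Carrying full precision, 5964.29 × 6.036 = 36000.45444 J; 6.036 has 4 s.f., so the result keeps min(5, 4) = 4 s.f.
Rounded to 4 significant figures: 3.600 × 10^4 J.

3.600 × 10^4 J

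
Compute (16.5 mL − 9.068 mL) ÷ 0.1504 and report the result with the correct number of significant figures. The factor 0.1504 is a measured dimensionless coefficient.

16.5 mL − 9.068 mL = 7.432 mL; the difference is limited to 1 decimal place (2 s.f.).
Carrying full precision, 7.432 ÷ 0.1504 = 49.414893617… mL; 0.1504 has 4 s.f., so the result keeps min(2, 4) = 2 s.f.
Rounded to 2 significant figures: 49 mL.

49 mL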